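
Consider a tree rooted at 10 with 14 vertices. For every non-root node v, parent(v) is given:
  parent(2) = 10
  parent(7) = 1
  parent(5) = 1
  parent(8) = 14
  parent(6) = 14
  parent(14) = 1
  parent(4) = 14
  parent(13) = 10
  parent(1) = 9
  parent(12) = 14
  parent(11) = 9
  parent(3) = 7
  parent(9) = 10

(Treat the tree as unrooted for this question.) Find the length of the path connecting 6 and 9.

Walking from 6: 6–14–1–9. Length 3.

3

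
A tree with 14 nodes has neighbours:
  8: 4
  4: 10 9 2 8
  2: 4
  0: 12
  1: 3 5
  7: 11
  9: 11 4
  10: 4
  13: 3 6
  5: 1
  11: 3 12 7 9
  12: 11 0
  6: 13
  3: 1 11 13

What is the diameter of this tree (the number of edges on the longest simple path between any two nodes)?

6

Starting from 6, a farthest node is 8 at distance 6.
One longest path: 6–13–3–11–9–4–8.
So the diameter is 6.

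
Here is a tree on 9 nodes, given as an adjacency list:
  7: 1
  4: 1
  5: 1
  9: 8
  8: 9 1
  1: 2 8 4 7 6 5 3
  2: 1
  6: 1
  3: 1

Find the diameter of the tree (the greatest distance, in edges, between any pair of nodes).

3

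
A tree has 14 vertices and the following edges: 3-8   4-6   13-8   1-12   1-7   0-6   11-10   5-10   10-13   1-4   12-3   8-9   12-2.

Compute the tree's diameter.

Starting from 0, a farthest node is 5 at distance 9.
One longest path: 0 - 6 - 4 - 1 - 12 - 3 - 8 - 13 - 10 - 5.
So the diameter is 9.

9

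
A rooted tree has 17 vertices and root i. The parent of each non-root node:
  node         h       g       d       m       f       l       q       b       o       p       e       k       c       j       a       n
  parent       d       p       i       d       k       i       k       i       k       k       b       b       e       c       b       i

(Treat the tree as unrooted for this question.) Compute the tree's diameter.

6

A longest path is j–c–e–b–k–p–g, with 6 edges.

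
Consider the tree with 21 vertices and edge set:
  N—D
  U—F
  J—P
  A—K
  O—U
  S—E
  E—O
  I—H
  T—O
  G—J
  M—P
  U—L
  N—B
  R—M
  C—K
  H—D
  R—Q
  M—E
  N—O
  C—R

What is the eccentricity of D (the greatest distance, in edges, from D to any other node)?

The node farthest from D is A, via D-N-O-E-M-R-C-K-A — 8 edges.

8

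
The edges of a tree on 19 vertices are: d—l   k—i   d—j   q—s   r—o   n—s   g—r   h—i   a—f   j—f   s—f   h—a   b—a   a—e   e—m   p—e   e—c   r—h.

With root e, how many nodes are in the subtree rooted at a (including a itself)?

Descendants of a (including itself): a, f, h, b, s, j, r, i, q, n, d, g, o, k, l. That's 15.

15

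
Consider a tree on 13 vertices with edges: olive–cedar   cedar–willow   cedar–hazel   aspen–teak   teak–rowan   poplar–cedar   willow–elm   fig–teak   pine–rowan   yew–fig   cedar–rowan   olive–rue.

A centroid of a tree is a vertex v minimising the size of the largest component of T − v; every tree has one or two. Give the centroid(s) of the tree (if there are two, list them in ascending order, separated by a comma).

Removing cedar splits the tree into components of sizes 6, 2, 2, 1, 1; the largest is 6 ≤ ⌊13/2⌋ = 6.
No neighbour of cedar does as well, so cedar is the unique centroid.

cedar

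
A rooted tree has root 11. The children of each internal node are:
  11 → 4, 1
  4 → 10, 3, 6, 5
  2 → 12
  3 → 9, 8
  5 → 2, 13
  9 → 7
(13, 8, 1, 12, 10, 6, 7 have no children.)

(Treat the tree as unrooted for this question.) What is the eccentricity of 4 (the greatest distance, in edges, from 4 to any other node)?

3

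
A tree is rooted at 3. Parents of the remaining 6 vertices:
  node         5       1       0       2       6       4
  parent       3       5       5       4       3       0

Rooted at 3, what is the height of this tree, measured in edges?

4

The longest root-to-leaf path is 3-5-0-4-2 (4 edges).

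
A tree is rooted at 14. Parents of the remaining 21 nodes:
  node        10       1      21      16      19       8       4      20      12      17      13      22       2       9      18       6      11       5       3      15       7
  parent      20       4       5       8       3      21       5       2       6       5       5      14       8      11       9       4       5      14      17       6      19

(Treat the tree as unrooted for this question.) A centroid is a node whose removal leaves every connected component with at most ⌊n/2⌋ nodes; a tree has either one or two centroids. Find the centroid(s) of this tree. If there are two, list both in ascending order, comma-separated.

Delete 5: the remaining components have sizes 6, 5, 4, 3, 2, 1. Max 6 ≤ 11, so 5 is a centroid.
No neighbour of 5 does as well, so 5 is the unique centroid.

5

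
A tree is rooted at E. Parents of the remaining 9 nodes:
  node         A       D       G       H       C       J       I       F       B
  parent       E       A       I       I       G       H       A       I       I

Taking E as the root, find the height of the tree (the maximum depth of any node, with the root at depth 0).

4

A deepest node is C, reached by E–A–I–G–C.
That path has 4 edges, so the height is 4.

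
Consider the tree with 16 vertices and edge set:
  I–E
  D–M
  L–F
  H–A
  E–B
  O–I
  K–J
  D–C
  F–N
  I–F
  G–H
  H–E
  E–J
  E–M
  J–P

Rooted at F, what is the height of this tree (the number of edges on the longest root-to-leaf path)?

5

The longest root-to-leaf path is F – I – E – M – D – C (5 edges).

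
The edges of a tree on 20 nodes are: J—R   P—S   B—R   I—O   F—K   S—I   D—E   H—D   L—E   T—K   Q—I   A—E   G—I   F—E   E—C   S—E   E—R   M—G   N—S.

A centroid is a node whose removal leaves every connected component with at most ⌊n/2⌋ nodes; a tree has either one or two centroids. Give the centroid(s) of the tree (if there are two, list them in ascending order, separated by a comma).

E

Removing E splits the tree into components of sizes 8, 3, 3, 2, 1, 1, 1; the largest is 8 ≤ ⌊20/2⌋ = 10.
No neighbour of E does as well, so E is the unique centroid.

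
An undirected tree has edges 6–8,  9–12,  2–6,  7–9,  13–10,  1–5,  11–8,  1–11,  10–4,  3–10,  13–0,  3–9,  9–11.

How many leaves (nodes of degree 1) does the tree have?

The leaves are 0, 2, 4, 5, 7, 12.
That is 6 leaves.

6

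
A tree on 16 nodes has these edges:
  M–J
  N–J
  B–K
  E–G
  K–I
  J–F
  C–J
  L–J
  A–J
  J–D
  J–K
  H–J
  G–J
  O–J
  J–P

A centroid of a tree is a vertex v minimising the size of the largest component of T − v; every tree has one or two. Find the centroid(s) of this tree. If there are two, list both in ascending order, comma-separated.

J

Removing J splits the tree into components of sizes 3, 2, 1, 1, 1, 1, 1, 1, 1, 1, 1, 1; the largest is 3 ≤ ⌊16/2⌋ = 8.
No neighbour of J does as well, so J is the unique centroid.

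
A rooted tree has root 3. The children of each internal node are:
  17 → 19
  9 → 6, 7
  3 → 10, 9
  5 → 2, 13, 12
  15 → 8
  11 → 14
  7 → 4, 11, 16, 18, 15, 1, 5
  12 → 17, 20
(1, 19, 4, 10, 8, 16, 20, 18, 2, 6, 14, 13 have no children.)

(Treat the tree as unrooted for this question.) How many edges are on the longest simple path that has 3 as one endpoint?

The node farthest from 3 is 19, via 3-9-7-5-12-17-19 — 6 edges.

6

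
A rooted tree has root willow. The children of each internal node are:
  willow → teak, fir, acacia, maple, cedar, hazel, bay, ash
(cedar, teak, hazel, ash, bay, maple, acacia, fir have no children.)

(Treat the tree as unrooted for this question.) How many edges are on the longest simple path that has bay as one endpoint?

The node farthest from bay is teak (fir, ash, maple, hazel, cedar, acacia also at distance 2), via bay-willow-teak — 2 edges.

2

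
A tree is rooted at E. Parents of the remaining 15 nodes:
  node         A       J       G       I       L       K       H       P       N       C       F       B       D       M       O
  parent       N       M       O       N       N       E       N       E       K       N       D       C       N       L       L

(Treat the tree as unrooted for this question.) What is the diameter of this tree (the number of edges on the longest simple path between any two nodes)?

BFS from J reaches P last, at distance 6; BFS from P confirms no node is farther.
Path: J-M-L-N-K-E-P.

6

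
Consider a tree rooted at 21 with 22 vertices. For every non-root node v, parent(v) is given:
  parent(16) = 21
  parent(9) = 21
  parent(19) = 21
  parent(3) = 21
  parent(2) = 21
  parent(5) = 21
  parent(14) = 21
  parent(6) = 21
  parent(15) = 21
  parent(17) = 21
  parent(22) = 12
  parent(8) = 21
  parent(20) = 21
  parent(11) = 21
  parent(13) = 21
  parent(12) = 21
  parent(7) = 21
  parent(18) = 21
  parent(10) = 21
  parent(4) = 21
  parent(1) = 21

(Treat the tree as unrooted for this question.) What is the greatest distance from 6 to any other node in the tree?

3

Distances from 6 peak at 3, attained at 22.
6-21-12-22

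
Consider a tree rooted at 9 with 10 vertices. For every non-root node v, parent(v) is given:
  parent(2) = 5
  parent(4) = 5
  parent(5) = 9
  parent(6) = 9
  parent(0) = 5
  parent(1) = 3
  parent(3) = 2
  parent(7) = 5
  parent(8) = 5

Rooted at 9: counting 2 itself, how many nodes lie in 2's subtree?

3

2's subtree: {2, 3, 1}, size 3.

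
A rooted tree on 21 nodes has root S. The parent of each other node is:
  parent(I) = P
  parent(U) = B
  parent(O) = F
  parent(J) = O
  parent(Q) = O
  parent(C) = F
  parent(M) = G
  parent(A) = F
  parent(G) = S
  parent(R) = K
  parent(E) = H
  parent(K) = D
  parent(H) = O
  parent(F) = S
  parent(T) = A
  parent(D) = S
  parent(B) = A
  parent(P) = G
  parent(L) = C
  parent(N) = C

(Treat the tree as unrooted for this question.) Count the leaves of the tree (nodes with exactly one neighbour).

10

Degree-1 nodes: E, I, J, L, M, N, Q, R, T, U — 10 of them.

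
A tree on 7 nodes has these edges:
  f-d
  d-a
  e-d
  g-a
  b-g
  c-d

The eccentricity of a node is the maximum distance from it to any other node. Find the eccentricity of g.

3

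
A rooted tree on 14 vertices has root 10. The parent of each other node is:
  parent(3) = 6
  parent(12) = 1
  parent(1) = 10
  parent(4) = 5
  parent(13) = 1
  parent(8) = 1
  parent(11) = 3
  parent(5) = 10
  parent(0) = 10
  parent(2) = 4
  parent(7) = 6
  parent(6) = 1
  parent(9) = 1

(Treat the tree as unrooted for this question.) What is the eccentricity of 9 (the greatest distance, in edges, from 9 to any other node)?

5

Distances from 9 peak at 5, attained at 2.
9 – 1 – 10 – 5 – 4 – 2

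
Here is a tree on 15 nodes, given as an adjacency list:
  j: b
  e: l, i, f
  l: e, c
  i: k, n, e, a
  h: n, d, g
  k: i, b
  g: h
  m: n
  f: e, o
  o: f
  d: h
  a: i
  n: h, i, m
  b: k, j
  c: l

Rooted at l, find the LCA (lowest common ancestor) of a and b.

a's ancestor chain is a, i, e, l and b's is b, k, i, e, l; they first meet at i.

i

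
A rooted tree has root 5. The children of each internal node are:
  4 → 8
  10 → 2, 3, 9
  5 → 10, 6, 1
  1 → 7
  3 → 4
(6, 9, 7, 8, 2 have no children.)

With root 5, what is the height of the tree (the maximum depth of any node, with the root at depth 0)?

4

The longest root-to-leaf path is 5-10-3-4-8 (4 edges).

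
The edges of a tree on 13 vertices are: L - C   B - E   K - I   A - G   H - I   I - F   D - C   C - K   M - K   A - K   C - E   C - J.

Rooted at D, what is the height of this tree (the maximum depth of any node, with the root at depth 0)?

4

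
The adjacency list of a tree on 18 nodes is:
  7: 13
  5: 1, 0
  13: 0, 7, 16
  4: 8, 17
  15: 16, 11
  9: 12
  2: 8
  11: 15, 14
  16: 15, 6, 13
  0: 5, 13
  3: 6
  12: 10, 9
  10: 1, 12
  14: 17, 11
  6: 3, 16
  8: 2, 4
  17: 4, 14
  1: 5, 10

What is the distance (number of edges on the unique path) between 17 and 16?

4

The path is 17 - 14 - 11 - 15 - 16, which has 4 edges.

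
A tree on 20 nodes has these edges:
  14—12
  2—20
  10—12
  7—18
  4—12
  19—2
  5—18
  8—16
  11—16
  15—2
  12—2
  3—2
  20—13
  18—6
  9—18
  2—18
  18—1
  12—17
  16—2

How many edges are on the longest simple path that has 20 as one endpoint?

The node farthest from 20 is 8 (5, 14, 4, 17, 9, 11, 7, 6, 10, 1 also at distance 3), via 20 – 2 – 16 – 8 — 3 edges.

3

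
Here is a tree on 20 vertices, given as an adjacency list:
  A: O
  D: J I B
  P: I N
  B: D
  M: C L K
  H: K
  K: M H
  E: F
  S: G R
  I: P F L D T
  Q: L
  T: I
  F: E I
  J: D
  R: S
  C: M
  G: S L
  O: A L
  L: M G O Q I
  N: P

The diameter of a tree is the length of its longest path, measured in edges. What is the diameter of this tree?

BFS from H reaches N last, at distance 6; BFS from N confirms no node is farther.
Path: H-K-M-L-I-P-N.

6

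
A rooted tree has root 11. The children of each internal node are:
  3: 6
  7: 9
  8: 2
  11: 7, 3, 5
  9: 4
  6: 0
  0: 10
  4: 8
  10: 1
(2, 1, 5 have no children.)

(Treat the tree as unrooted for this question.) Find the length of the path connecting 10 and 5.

The path is 10 - 0 - 6 - 3 - 11 - 5, which has 5 edges.

5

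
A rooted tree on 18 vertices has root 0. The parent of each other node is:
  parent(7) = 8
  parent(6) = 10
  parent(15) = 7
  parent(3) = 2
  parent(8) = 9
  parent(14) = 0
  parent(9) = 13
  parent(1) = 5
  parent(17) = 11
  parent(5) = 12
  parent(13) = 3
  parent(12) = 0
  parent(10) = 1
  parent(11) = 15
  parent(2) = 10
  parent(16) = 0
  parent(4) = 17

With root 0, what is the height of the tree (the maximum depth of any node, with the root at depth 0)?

4 sits deepest: 0-12-5-1-10-2-3-13-9-8-7-15-11-17-4 — 14 edges from the root.

14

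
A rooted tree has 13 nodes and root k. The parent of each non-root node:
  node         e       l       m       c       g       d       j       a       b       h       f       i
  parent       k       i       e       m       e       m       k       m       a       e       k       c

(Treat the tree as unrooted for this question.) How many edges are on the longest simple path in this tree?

A longest path is l–i–c–m–e–k–f, with 6 edges.

6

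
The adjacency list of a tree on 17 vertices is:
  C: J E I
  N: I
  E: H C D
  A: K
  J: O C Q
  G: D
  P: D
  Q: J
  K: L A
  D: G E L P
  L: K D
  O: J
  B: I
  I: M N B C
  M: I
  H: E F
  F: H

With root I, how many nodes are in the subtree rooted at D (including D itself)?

D's subtree: {D, L, P, G, K, A}, size 6.

6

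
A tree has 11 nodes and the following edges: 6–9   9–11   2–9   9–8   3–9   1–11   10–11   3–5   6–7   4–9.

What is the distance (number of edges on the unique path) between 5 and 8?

5 – 3 – 9 – 8: 3 edges.

3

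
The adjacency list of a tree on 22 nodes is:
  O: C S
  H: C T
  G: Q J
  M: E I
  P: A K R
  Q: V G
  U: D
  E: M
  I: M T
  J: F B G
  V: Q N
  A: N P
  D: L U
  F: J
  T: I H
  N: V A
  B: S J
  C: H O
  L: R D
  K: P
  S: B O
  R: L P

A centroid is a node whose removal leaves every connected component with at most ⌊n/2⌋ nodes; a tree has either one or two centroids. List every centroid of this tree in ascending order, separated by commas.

G, J

Removing G splits the tree into components of sizes 11, 10; the largest is 11 ≤ ⌊22/2⌋ = 11.
Its neighbour J also leaves a largest component of size 11, so both are centroids.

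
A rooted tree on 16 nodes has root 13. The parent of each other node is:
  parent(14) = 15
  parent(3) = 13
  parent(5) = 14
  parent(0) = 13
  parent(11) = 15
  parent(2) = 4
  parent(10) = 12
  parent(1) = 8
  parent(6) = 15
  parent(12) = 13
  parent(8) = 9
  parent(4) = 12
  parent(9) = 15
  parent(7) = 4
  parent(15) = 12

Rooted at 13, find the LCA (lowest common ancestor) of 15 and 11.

15

Path 15→root: 15 12 13; path 11→root: 11 15 12 13.
First common node: 15.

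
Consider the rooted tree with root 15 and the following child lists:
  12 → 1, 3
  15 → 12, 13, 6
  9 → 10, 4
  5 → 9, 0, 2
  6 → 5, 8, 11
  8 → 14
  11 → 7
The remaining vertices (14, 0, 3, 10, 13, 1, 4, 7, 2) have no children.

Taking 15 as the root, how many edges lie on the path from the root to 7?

3

Climbing from 7 to the root: 7–11–6–15. That's 3 steps.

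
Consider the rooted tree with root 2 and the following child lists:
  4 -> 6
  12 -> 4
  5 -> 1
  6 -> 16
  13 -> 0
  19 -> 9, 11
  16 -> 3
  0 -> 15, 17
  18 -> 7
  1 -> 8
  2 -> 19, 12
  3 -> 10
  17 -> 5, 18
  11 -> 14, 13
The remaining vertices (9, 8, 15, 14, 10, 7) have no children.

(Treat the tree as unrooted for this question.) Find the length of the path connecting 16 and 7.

11

16–6–4–12–2–19–11–13–0–17–18–7: 11 edges.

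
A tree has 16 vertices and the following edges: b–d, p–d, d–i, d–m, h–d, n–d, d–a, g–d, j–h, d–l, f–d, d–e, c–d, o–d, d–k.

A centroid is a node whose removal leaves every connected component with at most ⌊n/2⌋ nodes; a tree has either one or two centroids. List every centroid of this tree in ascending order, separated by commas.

Delete d: the remaining components have sizes 2, 1, 1, 1, 1, 1, 1, 1, 1, 1, 1, 1, 1, 1. Max 2 ≤ 8, so d is a centroid.
Every other node leaves some component of size > 8, so the centroid is unique.

d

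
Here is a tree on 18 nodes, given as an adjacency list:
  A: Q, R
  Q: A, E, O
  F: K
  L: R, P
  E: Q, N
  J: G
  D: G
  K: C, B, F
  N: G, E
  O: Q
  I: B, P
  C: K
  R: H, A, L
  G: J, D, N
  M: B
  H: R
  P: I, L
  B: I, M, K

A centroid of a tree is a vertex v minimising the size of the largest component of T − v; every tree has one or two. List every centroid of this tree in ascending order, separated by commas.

Delete R: the remaining components have sizes 8, 8, 1. Max 8 ≤ 9, so R is a centroid.
No neighbour of R does as well, so R is the unique centroid.

R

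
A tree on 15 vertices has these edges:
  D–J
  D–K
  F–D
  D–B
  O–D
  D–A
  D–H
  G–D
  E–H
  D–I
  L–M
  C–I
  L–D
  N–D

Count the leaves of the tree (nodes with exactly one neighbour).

11

Exactly 11 nodes have a single neighbour: A, B, C, E, F, G, J, K, M, N, O.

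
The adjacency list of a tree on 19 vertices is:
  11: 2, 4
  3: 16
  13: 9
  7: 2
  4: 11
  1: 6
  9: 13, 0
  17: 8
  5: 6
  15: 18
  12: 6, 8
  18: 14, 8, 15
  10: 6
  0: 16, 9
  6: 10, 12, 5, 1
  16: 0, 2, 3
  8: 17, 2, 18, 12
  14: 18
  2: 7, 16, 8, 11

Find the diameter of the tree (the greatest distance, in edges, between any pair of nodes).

8

Starting from 5, a farthest node is 13 at distance 8.
One longest path: 5-6-12-8-2-16-0-9-13.
So the diameter is 8.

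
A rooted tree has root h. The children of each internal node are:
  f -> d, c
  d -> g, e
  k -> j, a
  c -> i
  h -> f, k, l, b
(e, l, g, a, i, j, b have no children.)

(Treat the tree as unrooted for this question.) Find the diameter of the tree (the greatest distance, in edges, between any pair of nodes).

5

A longest path is e–d–f–h–k–j, with 5 edges.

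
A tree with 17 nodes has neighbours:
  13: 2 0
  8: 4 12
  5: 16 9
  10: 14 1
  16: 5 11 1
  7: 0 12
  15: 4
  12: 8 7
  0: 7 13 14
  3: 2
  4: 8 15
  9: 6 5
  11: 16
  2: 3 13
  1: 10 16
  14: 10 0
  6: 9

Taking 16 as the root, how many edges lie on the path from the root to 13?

Climbing from 13 to the root: 13–0–14–10–1–16. That's 5 steps.

5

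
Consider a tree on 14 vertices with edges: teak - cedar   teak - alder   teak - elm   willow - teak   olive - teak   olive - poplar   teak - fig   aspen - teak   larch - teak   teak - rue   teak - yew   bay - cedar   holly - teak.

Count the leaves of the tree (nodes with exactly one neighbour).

Exactly 11 nodes have a single neighbour: alder, aspen, bay, elm, fig, holly, larch, poplar, rue, willow, yew.

11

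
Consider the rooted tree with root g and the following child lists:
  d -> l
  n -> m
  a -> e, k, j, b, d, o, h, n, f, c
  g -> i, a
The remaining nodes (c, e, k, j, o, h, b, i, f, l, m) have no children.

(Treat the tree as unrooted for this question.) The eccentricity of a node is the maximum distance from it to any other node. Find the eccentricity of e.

The node farthest from e is m (l, i also at distance 3), via e–a–n–m — 3 edges.

3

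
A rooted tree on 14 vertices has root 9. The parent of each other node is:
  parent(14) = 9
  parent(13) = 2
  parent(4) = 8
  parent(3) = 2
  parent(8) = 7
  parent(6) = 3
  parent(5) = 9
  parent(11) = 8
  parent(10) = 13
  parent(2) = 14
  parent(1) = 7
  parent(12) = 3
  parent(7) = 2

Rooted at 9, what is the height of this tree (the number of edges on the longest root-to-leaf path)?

A deepest node is 4, reached by 9-14-2-7-8-4.
That path has 5 edges, so the height is 5.

5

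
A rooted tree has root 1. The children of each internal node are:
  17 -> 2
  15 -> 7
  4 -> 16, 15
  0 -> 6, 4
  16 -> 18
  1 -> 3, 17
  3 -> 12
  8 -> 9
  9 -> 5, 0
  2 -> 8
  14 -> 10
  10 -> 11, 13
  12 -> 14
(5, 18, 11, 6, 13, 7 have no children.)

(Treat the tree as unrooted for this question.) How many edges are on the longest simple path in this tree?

BFS from 13 reaches 7 last, at distance 13; BFS from 7 confirms no node is farther.
Path: 13 - 10 - 14 - 12 - 3 - 1 - 17 - 2 - 8 - 9 - 0 - 4 - 15 - 7.

13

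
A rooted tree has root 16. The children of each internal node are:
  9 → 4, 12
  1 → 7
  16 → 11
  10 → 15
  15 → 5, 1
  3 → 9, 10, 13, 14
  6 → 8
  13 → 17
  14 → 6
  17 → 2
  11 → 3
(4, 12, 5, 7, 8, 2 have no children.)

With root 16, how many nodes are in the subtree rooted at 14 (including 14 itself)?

3

Descendants of 14 (including itself): 14, 6, 8. That's 3.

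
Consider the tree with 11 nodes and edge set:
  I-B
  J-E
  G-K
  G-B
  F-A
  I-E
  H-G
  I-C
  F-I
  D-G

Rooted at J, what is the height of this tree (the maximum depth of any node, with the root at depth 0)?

5

D sits deepest: J – E – I – B – G – D — 5 edges from the root.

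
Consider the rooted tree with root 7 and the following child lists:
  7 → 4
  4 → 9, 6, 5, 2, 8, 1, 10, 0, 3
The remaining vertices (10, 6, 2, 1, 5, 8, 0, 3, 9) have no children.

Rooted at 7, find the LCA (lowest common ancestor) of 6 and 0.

Path 6→root: 6 4 7; path 0→root: 0 4 7.
First common node: 4.

4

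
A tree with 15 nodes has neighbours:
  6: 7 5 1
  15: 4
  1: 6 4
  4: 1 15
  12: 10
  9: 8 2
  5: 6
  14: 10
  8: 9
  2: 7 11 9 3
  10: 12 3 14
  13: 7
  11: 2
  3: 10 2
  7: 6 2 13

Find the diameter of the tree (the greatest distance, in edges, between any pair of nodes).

A longest path is 15–4–1–6–7–2–3–10–14, with 8 edges.

8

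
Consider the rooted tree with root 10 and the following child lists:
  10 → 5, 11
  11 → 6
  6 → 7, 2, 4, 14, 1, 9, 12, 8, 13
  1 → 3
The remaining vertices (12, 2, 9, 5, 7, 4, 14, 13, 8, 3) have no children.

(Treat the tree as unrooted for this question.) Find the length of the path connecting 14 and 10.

3

14–6–11–10: 3 edges.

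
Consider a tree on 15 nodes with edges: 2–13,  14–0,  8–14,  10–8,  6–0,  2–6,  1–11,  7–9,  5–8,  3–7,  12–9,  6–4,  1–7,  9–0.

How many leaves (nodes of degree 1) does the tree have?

Degree-1 nodes: 3, 4, 5, 10, 11, 12, 13 — 7 of them.

7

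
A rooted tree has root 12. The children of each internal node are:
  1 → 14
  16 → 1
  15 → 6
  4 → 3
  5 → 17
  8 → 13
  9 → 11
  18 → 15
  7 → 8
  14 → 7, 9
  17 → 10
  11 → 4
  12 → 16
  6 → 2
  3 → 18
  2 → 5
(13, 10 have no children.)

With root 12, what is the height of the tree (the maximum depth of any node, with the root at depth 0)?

The longest root-to-leaf path is 12–16–1–14–9–11–4–3–18–15–6–2–5–17–10 (14 edges).

14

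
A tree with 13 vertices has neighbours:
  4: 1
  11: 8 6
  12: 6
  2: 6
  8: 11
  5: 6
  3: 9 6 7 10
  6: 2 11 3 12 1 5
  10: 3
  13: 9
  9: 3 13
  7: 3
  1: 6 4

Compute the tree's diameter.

5

BFS from 4 reaches 13 last, at distance 5; BFS from 13 confirms no node is farther.
Path: 4 - 1 - 6 - 3 - 9 - 13.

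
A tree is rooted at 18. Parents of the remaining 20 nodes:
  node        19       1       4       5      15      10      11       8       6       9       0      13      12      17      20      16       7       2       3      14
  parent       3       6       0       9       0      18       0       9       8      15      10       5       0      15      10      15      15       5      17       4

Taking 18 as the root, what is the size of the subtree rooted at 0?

18

0's subtree: {0, 15, 4, 12, 11, 9, 16, 17, 7, 14, 5, 8, 3, 2, 13, 6, 19, 1}, size 18.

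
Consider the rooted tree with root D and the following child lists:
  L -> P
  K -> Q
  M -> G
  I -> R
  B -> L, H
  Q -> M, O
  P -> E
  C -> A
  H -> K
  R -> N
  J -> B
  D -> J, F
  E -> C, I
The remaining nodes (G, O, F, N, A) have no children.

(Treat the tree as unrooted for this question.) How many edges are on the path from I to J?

5

The path is I - E - P - L - B - J, which has 5 edges.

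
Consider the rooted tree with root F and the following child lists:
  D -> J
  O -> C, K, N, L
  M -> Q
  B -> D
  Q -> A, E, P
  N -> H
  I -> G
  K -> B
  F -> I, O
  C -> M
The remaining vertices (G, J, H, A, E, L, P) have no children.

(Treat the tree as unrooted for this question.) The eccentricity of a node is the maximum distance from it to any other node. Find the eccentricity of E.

8

A farthest node from E is J.
The path E–Q–M–C–O–K–B–D–J has 8 edges.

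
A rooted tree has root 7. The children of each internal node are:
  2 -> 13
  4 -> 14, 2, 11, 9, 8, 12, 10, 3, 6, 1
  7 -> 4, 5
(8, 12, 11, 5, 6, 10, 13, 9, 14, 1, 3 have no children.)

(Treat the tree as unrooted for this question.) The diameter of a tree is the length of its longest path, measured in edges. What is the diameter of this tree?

Starting from 13, a farthest node is 5 at distance 4.
One longest path: 13-2-4-7-5.
So the diameter is 4.

4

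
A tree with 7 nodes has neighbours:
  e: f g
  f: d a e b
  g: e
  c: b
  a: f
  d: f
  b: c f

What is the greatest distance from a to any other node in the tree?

3

A farthest node from a is g (c also at distance 3).
The path a–f–e–g has 3 edges.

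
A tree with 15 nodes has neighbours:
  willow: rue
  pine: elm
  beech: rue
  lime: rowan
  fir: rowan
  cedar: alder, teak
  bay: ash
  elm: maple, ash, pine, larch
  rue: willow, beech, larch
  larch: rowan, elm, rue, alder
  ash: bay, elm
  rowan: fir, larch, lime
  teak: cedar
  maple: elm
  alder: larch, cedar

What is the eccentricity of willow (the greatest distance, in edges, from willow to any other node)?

A farthest node from willow is teak (bay also at distance 5).
The path willow–rue–larch–alder–cedar–teak has 5 edges.

5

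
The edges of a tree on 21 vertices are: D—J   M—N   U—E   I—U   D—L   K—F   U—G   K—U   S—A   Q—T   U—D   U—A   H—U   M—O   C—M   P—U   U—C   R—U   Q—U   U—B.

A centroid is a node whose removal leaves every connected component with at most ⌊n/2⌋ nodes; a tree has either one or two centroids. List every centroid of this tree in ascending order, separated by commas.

U

Removing U splits the tree into components of sizes 4, 3, 2, 2, 2, 1, 1, 1, 1, 1, 1, 1; the largest is 4 ≤ ⌊21/2⌋ = 10.
No neighbour of U does as well, so U is the unique centroid.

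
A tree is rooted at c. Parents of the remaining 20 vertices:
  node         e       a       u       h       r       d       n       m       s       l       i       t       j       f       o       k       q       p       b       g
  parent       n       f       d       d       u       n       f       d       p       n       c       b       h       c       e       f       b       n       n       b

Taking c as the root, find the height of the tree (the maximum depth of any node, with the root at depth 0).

5

A deepest node is r, reached by c – f – n – d – u – r.
That path has 5 edges, so the height is 5.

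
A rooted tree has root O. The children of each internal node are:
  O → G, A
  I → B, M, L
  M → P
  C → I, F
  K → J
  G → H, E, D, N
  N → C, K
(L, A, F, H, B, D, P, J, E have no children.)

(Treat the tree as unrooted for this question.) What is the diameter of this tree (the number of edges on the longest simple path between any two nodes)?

7

A longest path is P-M-I-C-N-G-O-A, with 7 edges.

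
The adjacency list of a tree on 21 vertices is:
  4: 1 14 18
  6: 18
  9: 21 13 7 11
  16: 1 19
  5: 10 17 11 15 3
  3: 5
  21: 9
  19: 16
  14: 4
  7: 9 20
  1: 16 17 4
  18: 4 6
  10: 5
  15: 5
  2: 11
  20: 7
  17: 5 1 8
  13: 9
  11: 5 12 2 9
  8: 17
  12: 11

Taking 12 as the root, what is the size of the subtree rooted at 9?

9's subtree: {9, 7, 13, 21, 20}, size 5.

5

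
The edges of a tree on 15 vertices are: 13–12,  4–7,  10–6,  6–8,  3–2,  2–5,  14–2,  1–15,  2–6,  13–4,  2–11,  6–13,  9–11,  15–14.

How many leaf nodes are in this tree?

Exactly 8 nodes have a single neighbour: 1, 3, 5, 7, 8, 9, 10, 12.

8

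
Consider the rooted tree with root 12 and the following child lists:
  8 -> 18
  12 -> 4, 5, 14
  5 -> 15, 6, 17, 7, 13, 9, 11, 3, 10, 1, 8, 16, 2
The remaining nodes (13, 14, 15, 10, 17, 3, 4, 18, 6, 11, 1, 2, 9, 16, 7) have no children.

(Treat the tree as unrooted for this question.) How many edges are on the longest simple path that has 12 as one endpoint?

3

A farthest node from 12 is 18.
The path 12 – 5 – 8 – 18 has 3 edges.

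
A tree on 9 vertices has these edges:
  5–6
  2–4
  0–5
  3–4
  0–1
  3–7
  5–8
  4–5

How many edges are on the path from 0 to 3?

3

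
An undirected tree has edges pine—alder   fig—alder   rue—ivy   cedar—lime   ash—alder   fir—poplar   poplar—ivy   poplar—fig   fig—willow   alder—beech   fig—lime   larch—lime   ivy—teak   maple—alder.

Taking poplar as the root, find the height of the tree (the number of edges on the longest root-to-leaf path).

3

A deepest node is maple, reached by poplar-fig-alder-maple.
That path has 3 edges, so the height is 3.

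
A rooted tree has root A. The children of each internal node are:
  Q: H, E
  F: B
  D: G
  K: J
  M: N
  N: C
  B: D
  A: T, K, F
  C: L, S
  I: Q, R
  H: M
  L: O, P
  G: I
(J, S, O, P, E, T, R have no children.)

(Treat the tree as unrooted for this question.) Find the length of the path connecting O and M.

4

The path is O - L - C - N - M, which has 4 edges.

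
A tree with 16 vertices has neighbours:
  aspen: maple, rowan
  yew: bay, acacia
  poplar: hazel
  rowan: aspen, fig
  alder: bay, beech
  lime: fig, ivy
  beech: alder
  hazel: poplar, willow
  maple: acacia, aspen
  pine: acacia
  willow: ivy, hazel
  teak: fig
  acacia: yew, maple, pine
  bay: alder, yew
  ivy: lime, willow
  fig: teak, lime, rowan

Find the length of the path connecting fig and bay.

Walking from fig: fig – rowan – aspen – maple – acacia – yew – bay. Length 6.

6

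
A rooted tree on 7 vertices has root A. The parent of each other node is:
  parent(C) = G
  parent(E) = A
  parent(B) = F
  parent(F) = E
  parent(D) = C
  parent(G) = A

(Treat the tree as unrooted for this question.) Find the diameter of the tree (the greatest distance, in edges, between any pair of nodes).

6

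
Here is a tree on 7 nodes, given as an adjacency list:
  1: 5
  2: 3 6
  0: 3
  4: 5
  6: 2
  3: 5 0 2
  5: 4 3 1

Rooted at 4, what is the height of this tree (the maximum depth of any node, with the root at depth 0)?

4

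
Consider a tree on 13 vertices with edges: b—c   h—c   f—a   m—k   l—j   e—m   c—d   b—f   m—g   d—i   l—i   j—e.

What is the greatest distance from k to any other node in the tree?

The node farthest from k is a, via k – m – e – j – l – i – d – c – b – f – a — 10 edges.

10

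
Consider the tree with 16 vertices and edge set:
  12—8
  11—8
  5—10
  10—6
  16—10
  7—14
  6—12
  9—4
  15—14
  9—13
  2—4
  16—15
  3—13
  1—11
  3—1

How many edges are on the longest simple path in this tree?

14

BFS from 2 reaches 7 last, at distance 14; BFS from 7 confirms no node is farther.
Path: 2–4–9–13–3–1–11–8–12–6–10–16–15–14–7.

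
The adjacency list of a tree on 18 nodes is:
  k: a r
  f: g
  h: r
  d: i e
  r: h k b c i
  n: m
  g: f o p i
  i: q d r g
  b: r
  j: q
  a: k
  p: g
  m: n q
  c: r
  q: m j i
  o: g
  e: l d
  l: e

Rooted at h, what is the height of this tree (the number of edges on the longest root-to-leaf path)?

5

A deepest node is l, reached by h-r-i-d-e-l.
That path has 5 edges, so the height is 5.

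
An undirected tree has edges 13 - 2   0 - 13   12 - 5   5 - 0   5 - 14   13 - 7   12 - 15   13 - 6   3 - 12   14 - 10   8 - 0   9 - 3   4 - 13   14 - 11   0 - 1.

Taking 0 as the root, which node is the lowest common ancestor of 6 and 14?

0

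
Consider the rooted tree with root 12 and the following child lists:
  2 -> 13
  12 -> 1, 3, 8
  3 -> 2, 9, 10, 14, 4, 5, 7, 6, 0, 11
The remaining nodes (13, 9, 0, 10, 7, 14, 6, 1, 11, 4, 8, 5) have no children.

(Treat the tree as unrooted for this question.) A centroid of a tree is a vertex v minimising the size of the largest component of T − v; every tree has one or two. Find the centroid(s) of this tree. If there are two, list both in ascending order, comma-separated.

3

Removing 3 splits the tree into components of sizes 3, 2, 1, 1, 1, 1, 1, 1, 1, 1, 1; the largest is 3 ≤ ⌊15/2⌋ = 7.
Every other node leaves some component of size > 7, so the centroid is unique.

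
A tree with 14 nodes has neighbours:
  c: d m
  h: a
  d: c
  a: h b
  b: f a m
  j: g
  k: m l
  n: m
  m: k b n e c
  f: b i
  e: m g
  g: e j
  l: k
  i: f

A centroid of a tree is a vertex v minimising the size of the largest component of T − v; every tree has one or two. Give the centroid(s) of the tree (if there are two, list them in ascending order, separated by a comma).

m

Delete m: the remaining components have sizes 5, 3, 2, 2, 1. Max 5 ≤ 7, so m is a centroid.
Every other node leaves some component of size > 7, so the centroid is unique.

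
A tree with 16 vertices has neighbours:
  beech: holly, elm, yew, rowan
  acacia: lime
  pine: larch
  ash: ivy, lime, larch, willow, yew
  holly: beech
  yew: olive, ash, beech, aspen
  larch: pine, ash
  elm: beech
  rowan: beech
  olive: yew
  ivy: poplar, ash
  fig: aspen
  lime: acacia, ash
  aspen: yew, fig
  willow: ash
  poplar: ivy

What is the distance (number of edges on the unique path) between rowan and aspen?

3

rowan–beech–yew–aspen: 3 edges.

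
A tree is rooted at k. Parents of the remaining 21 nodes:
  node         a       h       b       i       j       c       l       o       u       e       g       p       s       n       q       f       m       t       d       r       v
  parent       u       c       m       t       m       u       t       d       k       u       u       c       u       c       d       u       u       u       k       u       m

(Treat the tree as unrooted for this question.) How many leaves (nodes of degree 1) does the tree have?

Exactly 16 nodes have a single neighbour: a, b, e, f, g, h, i, j, l, n, o, p, q, r, s, v.

16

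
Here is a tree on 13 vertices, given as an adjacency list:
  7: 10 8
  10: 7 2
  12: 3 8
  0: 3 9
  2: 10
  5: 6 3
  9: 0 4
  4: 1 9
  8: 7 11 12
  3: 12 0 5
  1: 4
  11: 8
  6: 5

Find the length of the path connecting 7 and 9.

5

The path is 7–8–12–3–0–9, which has 5 edges.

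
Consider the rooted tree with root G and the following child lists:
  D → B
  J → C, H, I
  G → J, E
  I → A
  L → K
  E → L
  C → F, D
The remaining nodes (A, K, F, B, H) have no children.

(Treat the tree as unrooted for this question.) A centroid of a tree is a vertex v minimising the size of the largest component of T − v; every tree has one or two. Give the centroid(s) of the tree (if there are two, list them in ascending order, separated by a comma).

J

If J is removed the pieces have sizes 4, 4, 2, 1, all ≤ ⌊12/2⌋ = 6.
Every other node leaves some component of size > 6, so the centroid is unique.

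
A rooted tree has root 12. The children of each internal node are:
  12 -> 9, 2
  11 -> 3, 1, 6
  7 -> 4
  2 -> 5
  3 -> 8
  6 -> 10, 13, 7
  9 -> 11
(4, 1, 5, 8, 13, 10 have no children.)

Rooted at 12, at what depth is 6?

3

12–9–11–6 — 3 edges.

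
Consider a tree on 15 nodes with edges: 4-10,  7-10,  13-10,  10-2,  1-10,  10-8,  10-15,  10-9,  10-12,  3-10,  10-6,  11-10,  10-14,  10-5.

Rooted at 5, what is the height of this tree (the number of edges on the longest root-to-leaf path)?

The longest root-to-leaf path is 5–10–3 (2 edges).

2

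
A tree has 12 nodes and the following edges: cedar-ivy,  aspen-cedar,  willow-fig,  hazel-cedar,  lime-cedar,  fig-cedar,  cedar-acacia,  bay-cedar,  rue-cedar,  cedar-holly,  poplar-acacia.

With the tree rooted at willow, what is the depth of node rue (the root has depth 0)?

3

Climbing from rue to the root: rue → cedar → fig → willow. That's 3 steps.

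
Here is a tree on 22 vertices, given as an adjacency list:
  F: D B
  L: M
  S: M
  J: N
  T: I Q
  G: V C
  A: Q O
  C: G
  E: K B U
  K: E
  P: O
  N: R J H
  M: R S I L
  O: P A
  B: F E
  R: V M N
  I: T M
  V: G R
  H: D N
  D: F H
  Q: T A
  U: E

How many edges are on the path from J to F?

4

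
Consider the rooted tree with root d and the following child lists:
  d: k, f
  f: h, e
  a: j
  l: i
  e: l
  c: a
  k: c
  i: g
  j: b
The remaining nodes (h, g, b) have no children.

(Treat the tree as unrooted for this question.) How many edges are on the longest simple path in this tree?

10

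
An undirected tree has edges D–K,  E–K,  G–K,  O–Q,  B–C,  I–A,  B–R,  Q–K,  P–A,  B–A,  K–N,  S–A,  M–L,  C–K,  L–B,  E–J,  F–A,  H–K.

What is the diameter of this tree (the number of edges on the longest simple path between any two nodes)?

6

BFS from F reaches J last, at distance 6; BFS from J confirms no node is farther.
Path: F - A - B - C - K - E - J.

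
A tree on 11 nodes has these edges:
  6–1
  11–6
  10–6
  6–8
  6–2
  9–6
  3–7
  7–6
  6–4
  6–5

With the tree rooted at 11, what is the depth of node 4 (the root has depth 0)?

2

Path from 11 to 4: 11 – 6 – 4, which has 2 edges.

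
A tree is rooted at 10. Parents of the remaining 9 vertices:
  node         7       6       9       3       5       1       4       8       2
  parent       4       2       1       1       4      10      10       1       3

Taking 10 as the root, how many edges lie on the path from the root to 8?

2

10 → 1 → 8 — 2 edges.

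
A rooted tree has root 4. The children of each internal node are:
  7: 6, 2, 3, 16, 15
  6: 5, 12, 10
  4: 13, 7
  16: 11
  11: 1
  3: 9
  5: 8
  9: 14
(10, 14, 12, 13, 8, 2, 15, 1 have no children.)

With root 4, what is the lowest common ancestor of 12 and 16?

7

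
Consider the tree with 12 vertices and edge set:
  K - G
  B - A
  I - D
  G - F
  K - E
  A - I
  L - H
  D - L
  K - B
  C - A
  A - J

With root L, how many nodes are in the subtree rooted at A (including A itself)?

A's subtree: {A, B, C, J, K, E, G, F}, size 8.

8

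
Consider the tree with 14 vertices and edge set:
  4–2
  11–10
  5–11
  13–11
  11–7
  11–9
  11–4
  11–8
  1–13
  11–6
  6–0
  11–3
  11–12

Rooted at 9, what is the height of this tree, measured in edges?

3

The longest root-to-leaf path is 9 → 11 → 6 → 0 (3 edges).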